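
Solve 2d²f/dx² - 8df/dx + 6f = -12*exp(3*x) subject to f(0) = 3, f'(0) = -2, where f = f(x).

Divide through by 2: f'' - 4f' + 3f = -6*exp(3*x).
Characteristic equation r² - 4r + 3 = 0 factors as (r - 3)(r - 1) = 0, so r = 3, 1.
Hence f_h = C1*exp(3*x) + C2*exp(x).
Since exp(3*x) solves the homogeneous equation (r = 3 is a root of multiplicity 1), multiply the trial by x. Try f_p = A*x*exp(3*x). Substituting into the equation and dividing by exp(3*x) gives A = -3, so f_p = -3*x*exp(3*x).
General solution: f = C1*exp(3*x) + C2*exp(x) - 3*x*exp(3*x).
Apply the initial conditions: f(0) = C1 + C2 = 3 and f'(0) = -3 + C2 + 3*C1 = -2. Solving gives C1 = -1, C2 = 4.

f = -exp(3*x) + 4*exp(x) - 3*x*exp(3*x)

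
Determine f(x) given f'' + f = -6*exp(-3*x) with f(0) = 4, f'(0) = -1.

f = -14*sin(x)/5 - 3*exp(-3*x)/5 + 23*cos(x)/5

Characteristic equation r² + 1 = 0 has discriminant (0)² - 4·(1) = -4 < 0, so r = ± i.
Hence f_h = C1*cos(x) + C2*sin(x).
Try f_p = A*exp(-3*x). Substituting into the equation and dividing by exp(-3*x) gives A = -3/5, so f_p = -3*exp(-3*x)/5.
General solution: f = -3*exp(-3*x)/5 + C1*cos(x) + C2*sin(x).
Apply the initial conditions: f(0) = -3/5 + C1 = 4 and f'(0) = 9/5 + C2 = -1. Solving gives C1 = 23/5, C2 = -14/5.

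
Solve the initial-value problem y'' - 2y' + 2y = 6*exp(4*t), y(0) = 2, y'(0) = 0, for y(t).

y = 3*exp(4*t)/5 - 19*exp(t)*sin(t)/5 + 7*cos(t)*exp(t)/5

Characteristic equation r² - 2r + 2 = 0 has discriminant (-2)² - 4·(2) = -4 < 0, so r = 1 ± i.
Hence y_h = C1*cos(t)*exp(t) + C2*exp(t)*sin(t).
Try y_p = A*exp(4*t). Substituting into the equation and dividing by exp(4*t) gives A = 3/5, so y_p = 3*exp(4*t)/5.
General solution: y = 3*exp(4*t)/5 + C1*cos(t)*exp(t) + C2*exp(t)*sin(t).
Apply the initial conditions: y(0) = 3/5 + C1 = 2 and y'(0) = 12/5 + C1 + C2 = 0. Solving gives C1 = 7/5, C2 = -19/5.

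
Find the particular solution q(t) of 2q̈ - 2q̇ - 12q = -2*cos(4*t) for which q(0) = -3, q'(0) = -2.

q = -203*exp(3*t)/125 - 71*exp(-2*t)/50 + sin(4*t)/125 + 11*cos(4*t)/250

Divide through by 2: q'' - q' - 6q = -cos(4*t).
Characteristic equation r² - r - 6 = 0 factors as (r - 3)(r + 2) = 0, so r = 3, -2.
Hence q_h = C1*exp(3*t) + C2*exp(-2*t).
Try q_p = A*cos(4*t) + B*sin(4*t). Substituting and equating the coefficients of cos(4t) and sin(4t) gives A = 11/250, B = 1/125, so q_p = sin(4*t)/125 + 11*cos(4*t)/250.
General solution: q = sin(4*t)/125 + 11*cos(4*t)/250 + C1*exp(3*t) + C2*exp(-2*t).
Apply the initial conditions: q(0) = 11/250 + C1 + C2 = -3 and q'(0) = 4/125 - 2*C2 + 3*C1 = -2. Solving gives C1 = -203/125, C2 = -71/50.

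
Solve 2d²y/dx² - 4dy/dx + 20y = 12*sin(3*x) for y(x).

Divide through by 2: y'' - 2y' + 10y = 6*sin(3*x).
Characteristic equation r² - 2r + 10 = 0 has discriminant (-2)² - 4·(10) = -36 < 0, so r = 1 ± 3i.
Hence y_h = C1*cos(3*x)*exp(x) + C2*exp(x)*sin(3*x).
Try y_p = A*cos(3*x) + B*sin(3*x). Substituting and equating the coefficients of cos(3x) and sin(3x) gives A = 36/37, B = 6/37, so y_p = 6*sin(3*x)/37 + 36*cos(3*x)/37.

y = 6*sin(3*x)/37 + 36*cos(3*x)/37 + C1*cos(3*x)*exp(x) + C2*exp(x)*sin(3*x)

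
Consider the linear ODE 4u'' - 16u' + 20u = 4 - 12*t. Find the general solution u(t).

Divide through by 4: u'' - 4u' + 5u = 1 - 3*t.
Characteristic equation r² - 4r + 5 = 0 has discriminant (-4)² - 4·(5) = -4 < 0, so r = 2 ± i.
Hence u_h = C1*cos(t)*exp(2*t) + C2*exp(2*t)*sin(t).
For the particular solution try u_p = A0 + A1*t. Substituting and matching coefficients of each power of t gives A0 = -7/25, A1 = -3/5, so u_p = -7/25 - 3*t/5.

u = -7/25 - 3*t/5 + C1*cos(t)*exp(2*t) + C2*exp(2*t)*sin(t)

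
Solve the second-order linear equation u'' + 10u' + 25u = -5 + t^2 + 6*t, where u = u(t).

u = -179/625 + t**2/25 + 26*t/125 + C1*exp(-5*t) + C2*t*exp(-5*t)

Characteristic equation r² + 10r + 25 = 0 has discriminant (10)² - 4·(25) = 0, so r = -5 is a repeated root.
Hence u_h = (C1 + C2*t)*exp(-5*t).
For the particular solution try u_p = A0 + A1*t + A2*t^2. Substituting and matching coefficients of each power of t gives A0 = -179/625, A1 = 26/125, A2 = 1/25, so u_p = -179/625 + t^2/25 + 26*t/125.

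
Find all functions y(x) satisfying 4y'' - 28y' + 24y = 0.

Divide through by 4: y'' - 7y' + 6y = 0.
Characteristic equation r² - 7r + 6 = 0 factors as (r - 6)(r - 1) = 0, so r = 6, 1.
Hence y_h = C1*exp(6*x) + C2*exp(x).

y = C1*exp(6*x) + C2*exp(x)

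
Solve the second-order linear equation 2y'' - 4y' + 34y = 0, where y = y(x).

Divide through by 2: y'' - 2y' + 17y = 0.
Characteristic equation r² - 2r + 17 = 0 has discriminant (-2)² - 4·(17) = -64 < 0, so r = 1 ± 4i.
Hence y_h = C1*cos(4*x)*exp(x) + C2*exp(x)*sin(4*x).

y = C1*cos(4*x)*exp(x) + C2*exp(x)*sin(4*x)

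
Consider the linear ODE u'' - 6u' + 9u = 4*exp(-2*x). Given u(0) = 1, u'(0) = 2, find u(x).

u = 4*exp(-2*x)/25 + 21*exp(3*x)/25 - x*exp(3*x)/5

Characteristic equation r² - 6r + 9 = 0 has discriminant (-6)² - 4·(9) = 0, so r = 3 is a repeated root.
Hence u_h = (C1 + C2*x)*exp(3*x).
Try u_p = A*exp(-2*x). Substituting into the equation and dividing by exp(-2*x) gives A = 4/25, so u_p = 4*exp(-2*x)/25.
General solution: u = 4*exp(-2*x)/25 + C1*exp(3*x) + C2*x*exp(3*x).
Apply the initial conditions: u(0) = 4/25 + C1 = 1 and u'(0) = -8/25 + C2 + 3*C1 = 2. Solving gives C1 = 21/25, C2 = -1/5.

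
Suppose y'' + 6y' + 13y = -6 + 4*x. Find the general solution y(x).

Characteristic equation r² + 6r + 13 = 0 has discriminant (6)² - 4·(13) = -16 < 0, so r = -3 ± 2i.
Hence y_h = C1*cos(2*x)*exp(-3*x) + C2*exp(-3*x)*sin(2*x).
For the particular solution try y_p = A0 + A1*x. Substituting and matching coefficients of each power of x gives A0 = -102/169, A1 = 4/13, so y_p = -102/169 + 4*x/13.

y = -102/169 + 4*x/13 + C1*cos(2*x)*exp(-3*x) + C2*exp(-3*x)*sin(2*x)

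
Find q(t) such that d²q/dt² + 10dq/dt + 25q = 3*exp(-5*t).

Characteristic equation r² + 10r + 25 = 0 has discriminant (10)² - 4·(25) = 0, so r = -5 is a repeated root.
Hence q_h = (C1 + C2*t)*exp(-5*t).
Since exp(-5*t) solves the homogeneous equation (r = -5 is a root of multiplicity 2), multiply the trial by t^2. Try q_p = A*t^2*exp(-5*t). Substituting into the equation and dividing by exp(-5*t) gives A = 3/2, so q_p = 3*t^2*exp(-5*t)/2.

q = C1*exp(-5*t) + 3*t**2*exp(-5*t)/2 + C2*t*exp(-5*t)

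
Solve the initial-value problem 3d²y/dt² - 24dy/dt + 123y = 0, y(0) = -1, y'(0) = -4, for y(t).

y = -cos(5*t)*exp(4*t)

Divide through by 3: y'' - 8y' + 41y = 0.
Characteristic equation r² - 8r + 41 = 0 has discriminant (-8)² - 4·(41) = -100 < 0, so r = 4 ± 5i.
Hence y_h = C1*cos(5*t)*exp(4*t) + C2*exp(4*t)*sin(5*t).
Apply the initial conditions: y(0) = C1 = -1 and y'(0) = 4*C1 + 5*C2 = -4. Solving gives C1 = -1, C2 = 0.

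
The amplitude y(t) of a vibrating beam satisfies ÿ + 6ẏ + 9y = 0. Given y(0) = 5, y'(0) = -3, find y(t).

y = 5*exp(-3*t) + 12*t*exp(-3*t)

Characteristic equation r² + 6r + 9 = 0 has discriminant (6)² - 4·(9) = 0, so r = -3 is a repeated root.
Hence y_h = (C1 + C2*t)*exp(-3*t).
Apply the initial conditions: y(0) = C1 = 5 and y'(0) = C2 - 3*C1 = -3. Solving gives C1 = 5, C2 = 12.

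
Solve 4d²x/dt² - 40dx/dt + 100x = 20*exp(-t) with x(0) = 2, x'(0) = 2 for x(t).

x = 5*exp(-t)/36 + 67*exp(5*t)/36 - 43*t*exp(5*t)/6

Divide through by 4: x'' - 10x' + 25x = 5*exp(-t).
Characteristic equation r² - 10r + 25 = 0 has discriminant (-10)² - 4·(25) = 0, so r = 5 is a repeated root.
Hence x_h = (C1 + C2*t)*exp(5*t).
Try x_p = A*exp(-t). Substituting into the equation and dividing by exp(-t) gives A = 5/36, so x_p = 5*exp(-t)/36.
General solution: x = 5*exp(-t)/36 + C1*exp(5*t) + C2*t*exp(5*t).
Apply the initial conditions: x(0) = 5/36 + C1 = 2 and x'(0) = -5/36 + C2 + 5*C1 = 2. Solving gives C1 = 67/36, C2 = -43/6.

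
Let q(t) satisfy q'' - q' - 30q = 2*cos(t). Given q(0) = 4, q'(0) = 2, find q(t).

q = -31*cos(t)/481 - sin(t)/481 + 291*exp(-5*t)/143 + 826*exp(6*t)/407

Characteristic equation r² - r - 30 = 0 factors as (r + 5)(r - 6) = 0, so r = -5, 6.
Hence q_h = C1*exp(-5*t) + C2*exp(6*t).
Try q_p = A*cos(t) + B*sin(t). Substituting and equating the coefficients of cos(t) and sin(t) gives A = -31/481, B = -1/481, so q_p = -31*cos(t)/481 - sin(t)/481.
General solution: q = -31*cos(t)/481 - sin(t)/481 + C1*exp(-5*t) + C2*exp(6*t).
Apply the initial conditions: q(0) = -31/481 + C1 + C2 = 4 and q'(0) = -1/481 - 5*C1 + 6*C2 = 2. Solving gives C1 = 291/143, C2 = 826/407.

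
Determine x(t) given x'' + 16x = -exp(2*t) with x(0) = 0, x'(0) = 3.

x = -exp(2*t)/20 + cos(4*t)/20 + 31*sin(4*t)/40

Characteristic equation r² + 16 = 0 has discriminant (0)² - 4·(16) = -64 < 0, so r = ± 4i.
Hence x_h = C1*cos(4*t) + C2*sin(4*t).
Try x_p = A*exp(2*t). Substituting into the equation and dividing by exp(2*t) gives A = -1/20, so x_p = -exp(2*t)/20.
General solution: x = -exp(2*t)/20 + C1*cos(4*t) + C2*sin(4*t).
Apply the initial conditions: x(0) = -1/20 + C1 = 0 and x'(0) = -1/10 + 4*C2 = 3. Solving gives C1 = 1/20, C2 = 31/40.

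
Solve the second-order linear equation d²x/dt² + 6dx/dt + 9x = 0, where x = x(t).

x = C1*exp(-3*t) + C2*t*exp(-3*t)

Characteristic equation r² + 6r + 9 = 0 has discriminant (6)² - 4·(9) = 0, so r = -3 is a repeated root.
Hence x_h = (C1 + C2*t)*exp(-3*t).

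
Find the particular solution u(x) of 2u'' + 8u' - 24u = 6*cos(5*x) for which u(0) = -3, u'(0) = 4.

u = -111*cos(5*x)/1769 - 74*exp(-6*x)/61 - 50*exp(2*x)/29 + 60*sin(5*x)/1769

Divide through by 2: u'' + 4u' - 12u = 3*cos(5*x).
Characteristic equation r² + 4r - 12 = 0 factors as (r - 2)(r + 6) = 0, so r = 2, -6.
Hence u_h = C1*exp(2*x) + C2*exp(-6*x).
Try u_p = A*cos(5*x) + B*sin(5*x). Substituting and equating the coefficients of cos(5x) and sin(5x) gives A = -111/1769, B = 60/1769, so u_p = -111*cos(5*x)/1769 + 60*sin(5*x)/1769.
General solution: u = -111*cos(5*x)/1769 + 60*sin(5*x)/1769 + C1*exp(2*x) + C2*exp(-6*x).
Apply the initial conditions: u(0) = -111/1769 + C1 + C2 = -3 and u'(0) = 300/1769 - 6*C2 + 2*C1 = 4. Solving gives C1 = -50/29, C2 = -74/61.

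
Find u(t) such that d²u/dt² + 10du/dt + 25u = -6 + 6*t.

Characteristic equation r² + 10r + 25 = 0 has discriminant (10)² - 4·(25) = 0, so r = -5 is a repeated root.
Hence u_h = (C1 + C2*t)*exp(-5*t).
For the particular solution try u_p = A0 + A1*t. Substituting and matching coefficients of each power of t gives A0 = -42/125, A1 = 6/25, so u_p = -42/125 + 6*t/25.

u = -42/125 + 6*t/25 + C1*exp(-5*t) + C2*t*exp(-5*t)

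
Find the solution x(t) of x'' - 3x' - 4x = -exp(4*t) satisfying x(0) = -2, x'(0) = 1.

Characteristic equation r² - 3r - 4 = 0 factors as (r + 1)(r - 4) = 0, so r = -1, 4.
Hence x_h = C1*exp(-t) + C2*exp(4*t).
Since exp(4*t) solves the homogeneous equation (r = 4 is a root of multiplicity 1), multiply the trial by t. Try x_p = A*t*exp(4*t). Substituting into the equation and dividing by exp(4*t) gives A = -1/5, so x_p = -t*exp(4*t)/5.
General solution: x = C1*exp(-t) + C2*exp(4*t) - t*exp(4*t)/5.
Apply the initial conditions: x(0) = C1 + C2 = -2 and x'(0) = -1/5 - C1 + 4*C2 = 1. Solving gives C1 = -46/25, C2 = -4/25.

x = -46*exp(-t)/25 - 4*exp(4*t)/25 - t*exp(4*t)/5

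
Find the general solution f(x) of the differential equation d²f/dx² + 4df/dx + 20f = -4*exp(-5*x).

Characteristic equation r² + 4r + 20 = 0 has discriminant (4)² - 4·(20) = -64 < 0, so r = -2 ± 4i.
Hence f_h = C1*cos(4*x)*exp(-2*x) + C2*exp(-2*x)*sin(4*x).
Try f_p = A*exp(-5*x). Substituting into the equation and dividing by exp(-5*x) gives A = -4/25, so f_p = -4*exp(-5*x)/25.

f = -4*exp(-5*x)/25 + C1*cos(4*x)*exp(-2*x) + C2*exp(-2*x)*sin(4*x)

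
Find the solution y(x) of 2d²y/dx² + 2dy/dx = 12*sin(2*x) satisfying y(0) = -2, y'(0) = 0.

y = 1 - 12*exp(-x)/5 - 6*sin(2*x)/5 - 3*cos(2*x)/5

Divide through by 2: y'' + y' = 6*sin(2*x).
Characteristic equation r² + r = 0 factors as (r + 1)r = 0, so r = -1, 0.
Hence y_h = C1*exp(-x) + C2.
Try y_p = A*cos(2*x) + B*sin(2*x). Substituting and equating the coefficients of cos(2x) and sin(2x) gives A = -3/5, B = -6/5, so y_p = -6*sin(2*x)/5 - 3*cos(2*x)/5.
General solution: y = C2 - 6*sin(2*x)/5 - 3*cos(2*x)/5 + C1*exp(-x).
Apply the initial conditions: y(0) = -3/5 + C1 + C2 = -2 and y'(0) = -12/5 - C1 = 0. Solving gives C1 = -12/5, C2 = 1.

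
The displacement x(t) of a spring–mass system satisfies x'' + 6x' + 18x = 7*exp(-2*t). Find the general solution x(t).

x = 7*exp(-2*t)/10 + C1*cos(3*t)*exp(-3*t) + C2*exp(-3*t)*sin(3*t)

Characteristic equation r² + 6r + 18 = 0 has discriminant (6)² - 4·(18) = -36 < 0, so r = -3 ± 3i.
Hence x_h = C1*cos(3*t)*exp(-3*t) + C2*exp(-3*t)*sin(3*t).
Try x_p = A*exp(-2*t). Substituting into the equation and dividing by exp(-2*t) gives A = 7/10, so x_p = 7*exp(-2*t)/10.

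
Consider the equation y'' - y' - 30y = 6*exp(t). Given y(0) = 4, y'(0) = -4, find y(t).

y = -exp(t)/5 + 29*exp(-5*t)/11 + 86*exp(6*t)/55

Characteristic equation r² - r - 30 = 0 factors as (r + 5)(r - 6) = 0, so r = -5, 6.
Hence y_h = C1*exp(-5*t) + C2*exp(6*t).
Try y_p = A*exp(t). Substituting into the equation and dividing by exp(t) gives A = -1/5, so y_p = -exp(t)/5.
General solution: y = -exp(t)/5 + C1*exp(-5*t) + C2*exp(6*t).
Apply the initial conditions: y(0) = -1/5 + C1 + C2 = 4 and y'(0) = -1/5 - 5*C1 + 6*C2 = -4. Solving gives C1 = 29/11, C2 = 86/55.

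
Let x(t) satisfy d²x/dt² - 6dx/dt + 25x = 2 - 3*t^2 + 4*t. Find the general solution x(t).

x = 1784/15625 - 3*t**2/25 + 64*t/625 + C1*cos(4*t)*exp(3*t) + C2*exp(3*t)*sin(4*t)

Characteristic equation r² - 6r + 25 = 0 has discriminant (-6)² - 4·(25) = -64 < 0, so r = 3 ± 4i.
Hence x_h = C1*cos(4*t)*exp(3*t) + C2*exp(3*t)*sin(4*t).
For the particular solution try x_p = A0 + A1*t + A2*t^2. Substituting and matching coefficients of each power of t gives A0 = 1784/15625, A1 = 64/625, A2 = -3/25, so x_p = 1784/15625 - 3*t^2/25 + 64*t/625.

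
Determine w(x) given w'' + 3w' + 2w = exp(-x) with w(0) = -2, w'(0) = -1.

Characteristic equation r² + 3r + 2 = 0 factors as (r + 1)(r + 2) = 0, so r = -1, -2.
Hence w_h = C1*exp(-x) + C2*exp(-2*x).
Since exp(-x) solves the homogeneous equation (r = -1 is a root of multiplicity 1), multiply the trial by x. Try w_p = A*x*exp(-x). Substituting into the equation and dividing by exp(-x) gives A = 1, so w_p = x*exp(-x).
General solution: w = C1*exp(-x) + C2*exp(-2*x) + x*exp(-x).
Apply the initial conditions: w(0) = C1 + C2 = -2 and w'(0) = 1 - C1 - 2*C2 = -1. Solving gives C1 = -6, C2 = 4.

w = -6*exp(-x) + 4*exp(-2*x) + x*exp(-x)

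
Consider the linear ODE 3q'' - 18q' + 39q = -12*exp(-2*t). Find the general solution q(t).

q = -4*exp(-2*t)/29 + C1*cos(2*t)*exp(3*t) + C2*exp(3*t)*sin(2*t)

Divide through by 3: q'' - 6q' + 13q = -4*exp(-2*t).
Characteristic equation r² - 6r + 13 = 0 has discriminant (-6)² - 4·(13) = -16 < 0, so r = 3 ± 2i.
Hence q_h = C1*cos(2*t)*exp(3*t) + C2*exp(3*t)*sin(2*t).
Try q_p = A*exp(-2*t). Substituting into the equation and dividing by exp(-2*t) gives A = -4/29, so q_p = -4*exp(-2*t)/29.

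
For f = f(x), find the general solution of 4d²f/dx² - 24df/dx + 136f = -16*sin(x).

Divide through by 4: f'' - 6f' + 34f = -4*sin(x).
Characteristic equation r² - 6r + 34 = 0 has discriminant (-6)² - 4·(34) = -100 < 0, so r = 3 ± 5i.
Hence f_h = C1*cos(5*x)*exp(3*x) + C2*exp(3*x)*sin(5*x).
Try f_p = A*cos(x) + B*sin(x). Substituting and equating the coefficients of cos(x) and sin(x) gives A = -8/375, B = -44/375, so f_p = -44*sin(x)/375 - 8*cos(x)/375.

f = -44*sin(x)/375 - 8*cos(x)/375 + C1*cos(5*x)*exp(3*x) + C2*exp(3*x)*sin(5*x)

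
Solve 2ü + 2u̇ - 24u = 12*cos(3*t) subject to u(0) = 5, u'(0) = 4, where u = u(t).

Divide through by 2: u'' + u' - 12u = 6*cos(3*t).
Characteristic equation r² + r - 12 = 0 factors as (r - 3)(r + 4) = 0, so r = 3, -4.
Hence u_h = C1*exp(3*t) + C2*exp(-4*t).
Try u_p = A*cos(3*t) + B*sin(3*t). Substituting and equating the coefficients of cos(3t) and sin(3t) gives A = -7/25, B = 1/25, so u_p = -7*cos(3*t)/25 + sin(3*t)/25.
General solution: u = -7*cos(3*t)/25 + sin(3*t)/25 + C1*exp(3*t) + C2*exp(-4*t).
Apply the initial conditions: u(0) = -7/25 + C1 + C2 = 5 and u'(0) = 3/25 - 4*C2 + 3*C1 = 4. Solving gives C1 = 25/7, C2 = 299/175.

u = -7*cos(3*t)/25 + sin(3*t)/25 + 25*exp(3*t)/7 + 299*exp(-4*t)/175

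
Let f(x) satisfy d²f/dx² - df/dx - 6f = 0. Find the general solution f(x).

f = C1*exp(-2*x) + C2*exp(3*x)

Characteristic equation r² - r - 6 = 0 factors as (r + 2)(r - 3) = 0, so r = -2, 3.
Hence f_h = C1*exp(-2*x) + C2*exp(3*x).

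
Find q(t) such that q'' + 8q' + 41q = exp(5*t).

Characteristic equation r² + 8r + 41 = 0 has discriminant (8)² - 4·(41) = -100 < 0, so r = -4 ± 5i.
Hence q_h = C1*cos(5*t)*exp(-4*t) + C2*exp(-4*t)*sin(5*t).
Try q_p = A*exp(5*t). Substituting into the equation and dividing by exp(5*t) gives A = 1/106, so q_p = exp(5*t)/106.

q = exp(5*t)/106 + C1*cos(5*t)*exp(-4*t) + C2*exp(-4*t)*sin(5*t)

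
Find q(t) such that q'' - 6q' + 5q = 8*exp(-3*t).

Characteristic equation r² - 6r + 5 = 0 factors as (r - 5)(r - 1) = 0, so r = 5, 1.
Hence q_h = C1*exp(5*t) + C2*exp(t).
Try q_p = A*exp(-3*t). Substituting into the equation and dividing by exp(-3*t) gives A = 1/4, so q_p = exp(-3*t)/4.

q = exp(-3*t)/4 + C1*exp(5*t) + C2*exp(t)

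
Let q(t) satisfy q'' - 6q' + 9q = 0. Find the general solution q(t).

q = C1*exp(3*t) + C2*t*exp(3*t)

Characteristic equation r² - 6r + 9 = 0 has discriminant (-6)² - 4·(9) = 0, so r = 3 is a repeated root.
Hence q_h = (C1 + C2*t)*exp(3*t).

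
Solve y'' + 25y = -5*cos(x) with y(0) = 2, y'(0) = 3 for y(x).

Characteristic equation r² + 25 = 0 has discriminant (0)² - 4·(25) = -100 < 0, so r = ± 5i.
Hence y_h = C1*cos(5*x) + C2*sin(5*x).
Try y_p = A*cos(x) + B*sin(x). Substituting and equating the coefficients of cos(x) and sin(x) gives A = -5/24, B = 0, so y_p = -5*cos(x)/24.
General solution: y = -5*cos(x)/24 + C1*cos(5*x) + C2*sin(5*x).
Apply the initial conditions: y(0) = -5/24 + C1 = 2 and y'(0) = 5*C2 = 3. Solving gives C1 = 53/24, C2 = 3/5.

y = -5*cos(x)/24 + 3*sin(5*x)/5 + 53*cos(5*x)/24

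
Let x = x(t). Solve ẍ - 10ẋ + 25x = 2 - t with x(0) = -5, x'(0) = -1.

Characteristic equation r² - 10r + 25 = 0 has discriminant (-10)² - 4·(25) = 0, so r = 5 is a repeated root.
Hence x_h = (C1 + C2*t)*exp(5*t).
For the particular solution try x_p = A0 + A1*t. Substituting and matching coefficients of each power of t gives A0 = 8/125, A1 = -1/25, so x_p = 8/125 - t/25.
General solution: x = 8/125 - t/25 + C1*exp(5*t) + C2*t*exp(5*t).
Apply the initial conditions: x(0) = 8/125 + C1 = -5 and x'(0) = -1/25 + C2 + 5*C1 = -1. Solving gives C1 = -633/125, C2 = 609/25.

x = 8/125 - 633*exp(5*t)/125 - t/25 + 609*t*exp(5*t)/25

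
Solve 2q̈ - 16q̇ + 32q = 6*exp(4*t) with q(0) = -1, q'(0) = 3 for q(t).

Divide through by 2: q'' - 8q' + 16q = 3*exp(4*t).
Characteristic equation r² - 8r + 16 = 0 has discriminant (-8)² - 4·(16) = 0, so r = 4 is a repeated root.
Hence q_h = (C1 + C2*t)*exp(4*t).
Since exp(4*t) solves the homogeneous equation (r = 4 is a root of multiplicity 2), multiply the trial by t^2. Try q_p = A*t^2*exp(4*t). Substituting into the equation and dividing by exp(4*t) gives A = 3/2, so q_p = 3*t^2*exp(4*t)/2.
General solution: q = C1*exp(4*t) + 3*t^2*exp(4*t)/2 + C2*t*exp(4*t).
Apply the initial conditions: q(0) = C1 = -1 and q'(0) = C2 + 4*C1 = 3. Solving gives C1 = -1, C2 = 7.

q = -exp(4*t) + 7*t*exp(4*t) + 3*t**2*exp(4*t)/2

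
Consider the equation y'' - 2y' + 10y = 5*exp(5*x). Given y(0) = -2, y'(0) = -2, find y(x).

Characteristic equation r² - 2r + 10 = 0 has discriminant (-2)² - 4·(10) = -36 < 0, so r = 1 ± 3i.
Hence y_h = C1*cos(3*x)*exp(x) + C2*exp(x)*sin(3*x).
Try y_p = A*exp(5*x). Substituting into the equation and dividing by exp(5*x) gives A = 1/5, so y_p = exp(5*x)/5.
General solution: y = exp(5*x)/5 + C1*cos(3*x)*exp(x) + C2*exp(x)*sin(3*x).
Apply the initial conditions: y(0) = 1/5 + C1 = -2 and y'(0) = 1 + C1 + 3*C2 = -2. Solving gives C1 = -11/5, C2 = -4/15.

y = exp(5*x)/5 - 11*cos(3*x)*exp(x)/5 - 4*exp(x)*sin(3*x)/15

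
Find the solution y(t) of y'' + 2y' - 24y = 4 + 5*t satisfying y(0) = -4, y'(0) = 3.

Characteristic equation r² + 2r - 24 = 0 factors as (r + 6)(r - 4) = 0, so r = -6, 4.
Hence y_h = C1*exp(-6*t) + C2*exp(4*t).
For the particular solution try y_p = A0 + A1*t. Substituting and matching coefficients of each power of t gives A0 = -53/288, A1 = -5/24, so y_p = -53/288 - 5*t/24.
General solution: y = -53/288 - 5*t/24 + C1*exp(-6*t) + C2*exp(4*t).
Apply the initial conditions: y(0) = -53/288 + C1 + C2 = -4 and y'(0) = -5/24 - 6*C1 + 4*C2 = 3. Solving gives C1 = -133/72, C2 = -63/32.

y = -53/288 - 133*exp(-6*t)/72 - 63*exp(4*t)/32 - 5*t/24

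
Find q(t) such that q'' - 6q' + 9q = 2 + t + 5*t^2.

Characteristic equation r² - 6r + 9 = 0 has discriminant (-6)² - 4·(9) = 0, so r = 3 is a repeated root.
Hence q_h = (C1 + C2*t)*exp(3*t).
For the particular solution try q_p = A0 + A1*t + A2*t^2. Substituting and matching coefficients of each power of t gives A0 = 2/3, A1 = 23/27, A2 = 5/9, so q_p = 2/3 + 5*t^2/9 + 23*t/27.

q = 2/3 + 5*t**2/9 + 23*t/27 + C1*exp(3*t) + C2*t*exp(3*t)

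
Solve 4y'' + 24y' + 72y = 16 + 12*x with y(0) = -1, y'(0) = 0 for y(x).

Divide through by 4: y'' + 6y' + 18y = 4 + 3*x.
Characteristic equation r² + 6r + 18 = 0 has discriminant (6)² - 4·(18) = -36 < 0, so r = -3 ± 3i.
Hence y_h = C1*cos(3*x)*exp(-3*x) + C2*exp(-3*x)*sin(3*x).
For the particular solution try y_p = A0 + A1*x. Substituting and matching coefficients of each power of x gives A0 = 1/6, A1 = 1/6, so y_p = 1/6 + x/6.
General solution: y = 1/6 + x/6 + C1*cos(3*x)*exp(-3*x) + C2*exp(-3*x)*sin(3*x).
Apply the initial conditions: y(0) = 1/6 + C1 = -1 and y'(0) = 1/6 - 3*C1 + 3*C2 = 0. Solving gives C1 = -7/6, C2 = -11/9.

y = 1/6 + x/6 - 11*exp(-3*x)*sin(3*x)/9 - 7*cos(3*x)*exp(-3*x)/6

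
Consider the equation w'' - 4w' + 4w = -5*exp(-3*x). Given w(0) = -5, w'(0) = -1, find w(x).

w = -24*exp(2*x)/5 - exp(-3*x)/5 + 8*x*exp(2*x)

Characteristic equation r² - 4r + 4 = 0 has discriminant (-4)² - 4·(4) = 0, so r = 2 is a repeated root.
Hence w_h = (C1 + C2*x)*exp(2*x).
Try w_p = A*exp(-3*x). Substituting into the equation and dividing by exp(-3*x) gives A = -1/5, so w_p = -exp(-3*x)/5.
General solution: w = -exp(-3*x)/5 + C1*exp(2*x) + C2*x*exp(2*x).
Apply the initial conditions: w(0) = -1/5 + C1 = -5 and w'(0) = 3/5 + C2 + 2*C1 = -1. Solving gives C1 = -24/5, C2 = 8.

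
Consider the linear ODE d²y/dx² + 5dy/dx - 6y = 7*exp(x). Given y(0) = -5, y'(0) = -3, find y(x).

y = -34*exp(x)/7 - exp(-6*x)/7 + x*exp(x)

Characteristic equation r² + 5r - 6 = 0 factors as (r - 1)(r + 6) = 0, so r = 1, -6.
Hence y_h = C1*exp(x) + C2*exp(-6*x).
Since exp(x) solves the homogeneous equation (r = 1 is a root of multiplicity 1), multiply the trial by x. Try y_p = A*x*exp(x). Substituting into the equation and dividing by exp(x) gives A = 1, so y_p = x*exp(x).
General solution: y = C1*exp(x) + C2*exp(-6*x) + x*exp(x).
Apply the initial conditions: y(0) = C1 + C2 = -5 and y'(0) = 1 + C1 - 6*C2 = -3. Solving gives C1 = -34/7, C2 = -1/7.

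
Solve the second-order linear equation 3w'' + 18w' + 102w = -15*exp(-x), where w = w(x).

Divide through by 3: w'' + 6w' + 34w = -5*exp(-x).
Characteristic equation r² + 6r + 34 = 0 has discriminant (6)² - 4·(34) = -100 < 0, so r = -3 ± 5i.
Hence w_h = C1*cos(5*x)*exp(-3*x) + C2*exp(-3*x)*sin(5*x).
Try w_p = A*exp(-x). Substituting into the equation and dividing by exp(-x) gives A = -5/29, so w_p = -5*exp(-x)/29.

w = -5*exp(-x)/29 + C1*cos(5*x)*exp(-3*x) + C2*exp(-3*x)*sin(5*x)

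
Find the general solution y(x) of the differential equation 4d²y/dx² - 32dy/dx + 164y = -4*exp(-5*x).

Divide through by 4: y'' - 8y' + 41y = -exp(-5*x).
Characteristic equation r² - 8r + 41 = 0 has discriminant (-8)² - 4·(41) = -100 < 0, so r = 4 ± 5i.
Hence y_h = C1*cos(5*x)*exp(4*x) + C2*exp(4*x)*sin(5*x).
Try y_p = A*exp(-5*x). Substituting into the equation and dividing by exp(-5*x) gives A = -1/106, so y_p = -exp(-5*x)/106.

y = -exp(-5*x)/106 + C1*cos(5*x)*exp(4*x) + C2*exp(4*x)*sin(5*x)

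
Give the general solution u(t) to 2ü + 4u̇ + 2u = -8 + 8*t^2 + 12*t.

Divide through by 2: u'' + 2u' + u = -4 + 4*t^2 + 6*t.
Characteristic equation r² + 2r + 1 = 0 has discriminant (2)² - 4·(1) = 0, so r = -1 is a repeated root.
Hence u_h = (C1 + C2*t)*exp(-t).
For the particular solution try u_p = A0 + A1*t + A2*t^2. Substituting and matching coefficients of each power of t gives A0 = 8, A1 = -10, A2 = 4, so u_p = 8 - 10*t + 4*t^2.

u = 8 - 10*t + 4*t**2 + C1*exp(-t) + C2*t*exp(-t)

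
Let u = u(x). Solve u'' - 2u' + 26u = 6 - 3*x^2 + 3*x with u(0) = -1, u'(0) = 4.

u = 543/2197 - 3*x**2/26 + 33*x/338 - 2740*cos(5*x)*exp(x)/2197 + 22627*exp(x)*sin(5*x)/21970

Characteristic equation r² - 2r + 26 = 0 has discriminant (-2)² - 4·(26) = -100 < 0, so r = 1 ± 5i.
Hence u_h = C1*cos(5*x)*exp(x) + C2*exp(x)*sin(5*x).
For the particular solution try u_p = A0 + A1*x + A2*x^2. Substituting and matching coefficients of each power of x gives A0 = 543/2197, A1 = 33/338, A2 = -3/26, so u_p = 543/2197 - 3*x^2/26 + 33*x/338.
General solution: u = 543/2197 - 3*x^2/26 + 33*x/338 + C1*cos(5*x)*exp(x) + C2*exp(x)*sin(5*x).
Apply the initial conditions: u(0) = 543/2197 + C1 = -1 and u'(0) = 33/338 + C1 + 5*C2 = 4. Solving gives C1 = -2740/2197, C2 = 22627/21970.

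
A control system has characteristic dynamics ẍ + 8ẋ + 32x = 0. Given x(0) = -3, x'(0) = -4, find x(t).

x = -4*exp(-4*t)*sin(4*t) - 3*cos(4*t)*exp(-4*t)

Characteristic equation r² + 8r + 32 = 0 has discriminant (8)² - 4·(32) = -64 < 0, so r = -4 ± 4i.
Hence x_h = C1*cos(4*t)*exp(-4*t) + C2*exp(-4*t)*sin(4*t).
Apply the initial conditions: x(0) = C1 = -3 and x'(0) = -4*C1 + 4*C2 = -4. Solving gives C1 = -3, C2 = -4.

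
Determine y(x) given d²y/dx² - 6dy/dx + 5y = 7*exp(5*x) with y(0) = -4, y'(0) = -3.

y = -61*exp(x)/16 - 3*exp(5*x)/16 + 7*x*exp(5*x)/4

Characteristic equation r² - 6r + 5 = 0 factors as (r - 1)(r - 5) = 0, so r = 1, 5.
Hence y_h = C1*exp(x) + C2*exp(5*x).
Since exp(5*x) solves the homogeneous equation (r = 5 is a root of multiplicity 1), multiply the trial by x. Try y_p = A*x*exp(5*x). Substituting into the equation and dividing by exp(5*x) gives A = 7/4, so y_p = 7*x*exp(5*x)/4.
General solution: y = C1*exp(x) + C2*exp(5*x) + 7*x*exp(5*x)/4.
Apply the initial conditions: y(0) = C1 + C2 = -4 and y'(0) = 7/4 + C1 + 5*C2 = -3. Solving gives C1 = -61/16, C2 = -3/16.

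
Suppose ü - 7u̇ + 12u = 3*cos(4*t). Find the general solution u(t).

u = -21*sin(4*t)/200 - 3*cos(4*t)/200 + C1*exp(3*t) + C2*exp(4*t)

Characteristic equation r² - 7r + 12 = 0 factors as (r - 3)(r - 4) = 0, so r = 3, 4.
Hence u_h = C1*exp(3*t) + C2*exp(4*t).
Try u_p = A*cos(4*t) + B*sin(4*t). Substituting and equating the coefficients of cos(4t) and sin(4t) gives A = -3/200, B = -21/200, so u_p = -21*sin(4*t)/200 - 3*cos(4*t)/200.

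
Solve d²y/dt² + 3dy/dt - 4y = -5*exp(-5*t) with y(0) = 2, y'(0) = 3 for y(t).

Characteristic equation r² + 3r - 4 = 0 factors as (r + 4)(r - 1) = 0, so r = -4, 1.
Hence y_h = C1*exp(-4*t) + C2*exp(t).
Try y_p = A*exp(-5*t). Substituting into the equation and dividing by exp(-5*t) gives A = -5/6, so y_p = -5*exp(-5*t)/6.
General solution: y = -5*exp(-5*t)/6 + C1*exp(-4*t) + C2*exp(t).
Apply the initial conditions: y(0) = -5/6 + C1 + C2 = 2 and y'(0) = 25/6 + C2 - 4*C1 = 3. Solving gives C1 = 4/5, C2 = 61/30.

y = -5*exp(-5*t)/6 + 4*exp(-4*t)/5 + 61*exp(t)/30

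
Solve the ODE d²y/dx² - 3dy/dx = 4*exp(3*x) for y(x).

y = C2 + C1*exp(3*x) + 4*x*exp(3*x)/3

Characteristic equation r² - 3r = 0 factors as (r - 3)r = 0, so r = 3, 0.
Hence y_h = C1*exp(3*x) + C2.
Since exp(3*x) solves the homogeneous equation (r = 3 is a root of multiplicity 1), multiply the trial by x. Try y_p = A*x*exp(3*x). Substituting into the equation and dividing by exp(3*x) gives A = 4/3, so y_p = 4*x*exp(3*x)/3.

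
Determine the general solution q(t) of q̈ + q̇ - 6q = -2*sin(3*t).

Characteristic equation r² + r - 6 = 0 factors as (r - 2)(r + 3) = 0, so r = 2, -3.
Hence q_h = C1*exp(2*t) + C2*exp(-3*t).
Try q_p = A*cos(3*t) + B*sin(3*t). Substituting and equating the coefficients of cos(3t) and sin(3t) gives A = 1/39, B = 5/39, so q_p = cos(3*t)/39 + 5*sin(3*t)/39.

q = cos(3*t)/39 + 5*sin(3*t)/39 + C1*exp(2*t) + C2*exp(-3*t)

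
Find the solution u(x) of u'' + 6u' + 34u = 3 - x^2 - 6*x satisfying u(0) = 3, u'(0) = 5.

Characteristic equation r² + 6r + 34 = 0 has discriminant (6)² - 4·(34) = -100 < 0, so r = -3 ± 5i.
Hence u_h = C1*cos(5*x)*exp(-3*x) + C2*exp(-3*x)*sin(5*x).
For the particular solution try u_p = A0 + A1*x + A2*x^2. Substituting and matching coefficients of each power of x gives A0 = 586/4913, A1 = -48/289, A2 = -1/34, so u_p = 586/4913 - 48*x/289 - x^2/34.
General solution: u = 586/4913 - 48*x/289 - x^2/34 + C1*cos(5*x)*exp(-3*x) + C2*exp(-3*x)*sin(5*x).
Apply the initial conditions: u(0) = 586/4913 + C1 = 3 and u'(0) = -48/289 - 3*C1 + 5*C2 = 5. Solving gives C1 = 14153/4913, C2 = 13568/4913.

u = 586/4913 - 48*x/289 - x**2/34 + 13568*exp(-3*x)*sin(5*x)/4913 + 14153*cos(5*x)*exp(-3*x)/4913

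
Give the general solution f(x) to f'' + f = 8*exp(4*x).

f = 8*exp(4*x)/17 + C1*cos(x) + C2*sin(x)

Characteristic equation r² + 1 = 0 has discriminant (0)² - 4·(1) = -4 < 0, so r = ± i.
Hence f_h = C1*cos(x) + C2*sin(x).
Try f_p = A*exp(4*x). Substituting into the equation and dividing by exp(4*x) gives A = 8/17, so f_p = 8*exp(4*x)/17.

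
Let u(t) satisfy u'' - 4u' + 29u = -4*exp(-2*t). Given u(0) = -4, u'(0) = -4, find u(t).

Characteristic equation r² - 4r + 29 = 0 has discriminant (-4)² - 4·(29) = -100 < 0, so r = 2 ± 5i.
Hence u_h = C1*cos(5*t)*exp(2*t) + C2*exp(2*t)*sin(5*t).
Try u_p = A*exp(-2*t). Substituting into the equation and dividing by exp(-2*t) gives A = -4/41, so u_p = -4*exp(-2*t)/41.
General solution: u = -4*exp(-2*t)/41 + C1*cos(5*t)*exp(2*t) + C2*exp(2*t)*sin(5*t).
Apply the initial conditions: u(0) = -4/41 + C1 = -4 and u'(0) = 8/41 + 2*C1 + 5*C2 = -4. Solving gives C1 = -160/41, C2 = 148/205.

u = -4*exp(-2*t)/41 - 160*cos(5*t)*exp(2*t)/41 + 148*exp(2*t)*sin(5*t)/205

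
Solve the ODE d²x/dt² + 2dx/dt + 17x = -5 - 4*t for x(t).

Characteristic equation r² + 2r + 17 = 0 has discriminant (2)² - 4·(17) = -64 < 0, so r = -1 ± 4i.
Hence x_h = C1*cos(4*t)*exp(-t) + C2*exp(-t)*sin(4*t).
For the particular solution try x_p = A0 + A1*t. Substituting and matching coefficients of each power of t gives A0 = -77/289, A1 = -4/17, so x_p = -77/289 - 4*t/17.

x = -77/289 - 4*t/17 + C1*cos(4*t)*exp(-t) + C2*exp(-t)*sin(4*t)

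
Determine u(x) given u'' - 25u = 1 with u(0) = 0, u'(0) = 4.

u = -1/25 - 19*exp(-5*x)/50 + 21*exp(5*x)/50

Characteristic equation r² - 25 = 0 factors as (r + 5)(r - 5) = 0, so r = -5, 5.
Hence u_h = C1*exp(-5*x) + C2*exp(5*x).
For the particular solution try u_p = A0. Substituting and matching coefficients of each power of x gives A0 = -1/25, so u_p = -1/25.
General solution: u = -1/25 + C1*exp(-5*x) + C2*exp(5*x).
Apply the initial conditions: u(0) = -1/25 + C1 + C2 = 0 and u'(0) = -5*C1 + 5*C2 = 4. Solving gives C1 = -19/50, C2 = 21/50.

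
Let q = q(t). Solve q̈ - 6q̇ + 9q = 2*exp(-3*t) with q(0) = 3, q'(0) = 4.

Characteristic equation r² - 6r + 9 = 0 has discriminant (-6)² - 4·(9) = 0, so r = 3 is a repeated root.
Hence q_h = (C1 + C2*t)*exp(3*t).
Try q_p = A*exp(-3*t). Substituting into the equation and dividing by exp(-3*t) gives A = 1/18, so q_p = exp(-3*t)/18.
General solution: q = exp(-3*t)/18 + C1*exp(3*t) + C2*t*exp(3*t).
Apply the initial conditions: q(0) = 1/18 + C1 = 3 and q'(0) = -1/6 + C2 + 3*C1 = 4. Solving gives C1 = 53/18, C2 = -14/3.

q = exp(-3*t)/18 + 53*exp(3*t)/18 - 14*t*exp(3*t)/3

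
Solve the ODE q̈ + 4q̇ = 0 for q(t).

Characteristic equation r² + 4r = 0 factors as (r + 4)r = 0, so r = -4, 0.
Hence q_h = C1*exp(-4*t) + C2.

q = C2 + C1*exp(-4*t)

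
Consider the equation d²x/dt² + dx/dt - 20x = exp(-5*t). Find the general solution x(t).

Characteristic equation r² + r - 20 = 0 factors as (r + 5)(r - 4) = 0, so r = -5, 4.
Hence x_h = C1*exp(-5*t) + C2*exp(4*t).
Since exp(-5*t) solves the homogeneous equation (r = -5 is a root of multiplicity 1), multiply the trial by t. Try x_p = A*t*exp(-5*t). Substituting into the equation and dividing by exp(-5*t) gives A = -1/9, so x_p = -t*exp(-5*t)/9.

x = C1*exp(-5*t) + C2*exp(4*t) - t*exp(-5*t)/9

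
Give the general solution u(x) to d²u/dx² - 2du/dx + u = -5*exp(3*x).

Characteristic equation r² - 2r + 1 = 0 has discriminant (-2)² - 4·(1) = 0, so r = 1 is a repeated root.
Hence u_h = (C1 + C2*x)*exp(x).
Try u_p = A*exp(3*x). Substituting into the equation and dividing by exp(3*x) gives A = -5/4, so u_p = -5*exp(3*x)/4.

u = -5*exp(3*x)/4 + C1*exp(x) + C2*x*exp(x)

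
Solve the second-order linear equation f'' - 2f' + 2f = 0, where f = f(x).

f = C1*cos(x)*exp(x) + C2*exp(x)*sin(x)

Characteristic equation r² - 2r + 2 = 0 has discriminant (-2)² - 4·(2) = -4 < 0, so r = 1 ± i.
Hence f_h = C1*cos(x)*exp(x) + C2*exp(x)*sin(x).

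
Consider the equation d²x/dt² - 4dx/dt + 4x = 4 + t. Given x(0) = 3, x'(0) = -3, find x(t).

Characteristic equation r² - 4r + 4 = 0 has discriminant (-4)² - 4·(4) = 0, so r = 2 is a repeated root.
Hence x_h = (C1 + C2*t)*exp(2*t).
For the particular solution try x_p = A0 + A1*t. Substituting and matching coefficients of each power of t gives A0 = 5/4, A1 = 1/4, so x_p = 5/4 + t/4.
General solution: x = 5/4 + t/4 + C1*exp(2*t) + C2*t*exp(2*t).
Apply the initial conditions: x(0) = 5/4 + C1 = 3 and x'(0) = 1/4 + C2 + 2*C1 = -3. Solving gives C1 = 7/4, C2 = -27/4.

x = 5/4 + t/4 + 7*exp(2*t)/4 - 27*t*exp(2*t)/4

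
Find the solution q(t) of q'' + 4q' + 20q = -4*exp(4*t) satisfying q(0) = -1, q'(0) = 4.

q = -exp(4*t)/13 - 12*cos(4*t)*exp(-2*t)/13 + 8*exp(-2*t)*sin(4*t)/13

Characteristic equation r² + 4r + 20 = 0 has discriminant (4)² - 4·(20) = -64 < 0, so r = -2 ± 4i.
Hence q_h = C1*cos(4*t)*exp(-2*t) + C2*exp(-2*t)*sin(4*t).
Try q_p = A*exp(4*t). Substituting into the equation and dividing by exp(4*t) gives A = -1/13, so q_p = -exp(4*t)/13.
General solution: q = -exp(4*t)/13 + C1*cos(4*t)*exp(-2*t) + C2*exp(-2*t)*sin(4*t).
Apply the initial conditions: q(0) = -1/13 + C1 = -1 and q'(0) = -4/13 - 2*C1 + 4*C2 = 4. Solving gives C1 = -12/13, C2 = 8/13.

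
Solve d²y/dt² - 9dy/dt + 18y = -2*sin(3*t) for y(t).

y = -cos(3*t)/15 - sin(3*t)/45 + C1*exp(6*t) + C2*exp(3*t)

Characteristic equation r² - 9r + 18 = 0 factors as (r - 6)(r - 3) = 0, so r = 6, 3.
Hence y_h = C1*exp(6*t) + C2*exp(3*t).
Try y_p = A*cos(3*t) + B*sin(3*t). Substituting and equating the coefficients of cos(3t) and sin(3t) gives A = -1/15, B = -1/45, so y_p = -cos(3*t)/15 - sin(3*t)/45.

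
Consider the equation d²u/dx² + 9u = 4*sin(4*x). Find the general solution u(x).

u = -4*sin(4*x)/7 + C1*cos(3*x) + C2*sin(3*x)

Characteristic equation r² + 9 = 0 has discriminant (0)² - 4·(9) = -36 < 0, so r = ± 3i.
Hence u_h = C1*cos(3*x) + C2*sin(3*x).
Try u_p = A*cos(4*x) + B*sin(4*x). Substituting and equating the coefficients of cos(4x) and sin(4x) gives A = 0, B = -4/7, so u_p = -4*sin(4*x)/7.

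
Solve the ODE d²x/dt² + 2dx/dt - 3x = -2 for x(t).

x = 2/3 + C1*exp(-3*t) + C2*exp(t)

Characteristic equation r² + 2r - 3 = 0 factors as (r + 3)(r - 1) = 0, so r = -3, 1.
Hence x_h = C1*exp(-3*t) + C2*exp(t).
For the particular solution try x_p = A0. Substituting and matching coefficients of each power of t gives A0 = 2/3, so x_p = 2/3.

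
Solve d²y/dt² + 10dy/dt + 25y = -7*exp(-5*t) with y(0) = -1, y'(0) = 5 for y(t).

Characteristic equation r² + 10r + 25 = 0 has discriminant (10)² - 4·(25) = 0, so r = -5 is a repeated root.
Hence y_h = (C1 + C2*t)*exp(-5*t).
Since exp(-5*t) solves the homogeneous equation (r = -5 is a root of multiplicity 2), multiply the trial by t^2. Try y_p = A*t^2*exp(-5*t). Substituting into the equation and dividing by exp(-5*t) gives A = -7/2, so y_p = -7*t^2*exp(-5*t)/2.
General solution: y = C1*exp(-5*t) - 7*t^2*exp(-5*t)/2 + C2*t*exp(-5*t).
Apply the initial conditions: y(0) = C1 = -1 and y'(0) = C2 - 5*C1 = 5. Solving gives C1 = -1, C2 = 0.

y = -exp(-5*t) - 7*t**2*exp(-5*t)/2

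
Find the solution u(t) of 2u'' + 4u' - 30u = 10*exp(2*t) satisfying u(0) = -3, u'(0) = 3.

Divide through by 2: u'' + 2u' - 15u = 5*exp(2*t).
Characteristic equation r² + 2r - 15 = 0 factors as (r + 5)(r - 3) = 0, so r = -5, 3.
Hence u_h = C1*exp(-5*t) + C2*exp(3*t).
Try u_p = A*exp(2*t). Substituting into the equation and dividing by exp(2*t) gives A = -5/7, so u_p = -5*exp(2*t)/7.
General solution: u = -5*exp(2*t)/7 + C1*exp(-5*t) + C2*exp(3*t).
Apply the initial conditions: u(0) = -5/7 + C1 + C2 = -3 and u'(0) = -10/7 - 5*C1 + 3*C2 = 3. Solving gives C1 = -79/56, C2 = -7/8.

u = -79*exp(-5*t)/56 - 7*exp(3*t)/8 - 5*exp(2*t)/7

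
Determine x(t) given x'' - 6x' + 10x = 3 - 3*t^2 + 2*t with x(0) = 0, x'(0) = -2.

Characteristic equation r² - 6r + 10 = 0 has discriminant (-6)² - 4·(10) = -4 < 0, so r = 3 ± i.
Hence x_h = C1*cos(t)*exp(3*t) + C2*exp(3*t)*sin(t).
For the particular solution try x_p = A0 + A1*t + A2*t^2. Substituting and matching coefficients of each power of t gives A0 = 33/125, A1 = -4/25, A2 = -3/10, so x_p = 33/125 - 4*t/25 - 3*t^2/10.
General solution: x = 33/125 - 4*t/25 - 3*t^2/10 + C1*cos(t)*exp(3*t) + C2*exp(3*t)*sin(t).
Apply the initial conditions: x(0) = 33/125 + C1 = 0 and x'(0) = -4/25 + C2 + 3*C1 = -2. Solving gives C1 = -33/125, C2 = -131/125.

x = 33/125 - 4*t/25 - 3*t**2/10 - 131*exp(3*t)*sin(t)/125 - 33*cos(t)*exp(3*t)/125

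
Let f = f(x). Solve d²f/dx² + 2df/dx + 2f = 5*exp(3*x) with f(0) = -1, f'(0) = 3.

Characteristic equation r² + 2r + 2 = 0 has discriminant (2)² - 4·(2) = -4 < 0, so r = -1 ± i.
Hence f_h = C1*cos(x)*exp(-x) + C2*exp(-x)*sin(x).
Try f_p = A*exp(3*x). Substituting into the equation and dividing by exp(3*x) gives A = 5/17, so f_p = 5*exp(3*x)/17.
General solution: f = 5*exp(3*x)/17 + C1*cos(x)*exp(-x) + C2*exp(-x)*sin(x).
Apply the initial conditions: f(0) = 5/17 + C1 = -1 and f'(0) = 15/17 + C2 - C1 = 3. Solving gives C1 = -22/17, C2 = 14/17.

f = 5*exp(3*x)/17 - 22*cos(x)*exp(-x)/17 + 14*exp(-x)*sin(x)/17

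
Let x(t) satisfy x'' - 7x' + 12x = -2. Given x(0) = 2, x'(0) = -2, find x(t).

x = -1/6 - 17*exp(4*t)/2 + 32*exp(3*t)/3

Characteristic equation r² - 7r + 12 = 0 factors as (r - 4)(r - 3) = 0, so r = 4, 3.
Hence x_h = C1*exp(4*t) + C2*exp(3*t).
For the particular solution try x_p = A0. Substituting and matching coefficients of each power of t gives A0 = -1/6, so x_p = -1/6.
General solution: x = -1/6 + C1*exp(4*t) + C2*exp(3*t).
Apply the initial conditions: x(0) = -1/6 + C1 + C2 = 2 and x'(0) = 3*C2 + 4*C1 = -2. Solving gives C1 = -17/2, C2 = 32/3.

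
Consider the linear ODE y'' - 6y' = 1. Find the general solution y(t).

y = C2 - t/6 + C1*exp(6*t)

Characteristic equation r² - 6r = 0 factors as (r - 6)r = 0, so r = 6, 0.
Hence y_h = C1*exp(6*t) + C2.
Since 1 solves the homogeneous equation (r = 0 is a root of multiplicity 1), multiply the trial by t. Try y_p = A*t. Substituting into the equation and dividing by 1 gives A = -1/6, so y_p = -t/6.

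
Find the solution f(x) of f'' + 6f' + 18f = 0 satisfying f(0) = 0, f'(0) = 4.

Characteristic equation r² + 6r + 18 = 0 has discriminant (6)² - 4·(18) = -36 < 0, so r = -3 ± 3i.
Hence f_h = C1*cos(3*x)*exp(-3*x) + C2*exp(-3*x)*sin(3*x).
Apply the initial conditions: f(0) = C1 = 0 and f'(0) = -3*C1 + 3*C2 = 4. Solving gives C1 = 0, C2 = 4/3.

f = 4*exp(-3*x)*sin(3*x)/3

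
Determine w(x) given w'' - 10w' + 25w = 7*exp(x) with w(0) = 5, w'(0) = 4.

w = 7*exp(x)/16 + 73*exp(5*x)/16 - 77*x*exp(5*x)/4

Characteristic equation r² - 10r + 25 = 0 has discriminant (-10)² - 4·(25) = 0, so r = 5 is a repeated root.
Hence w_h = (C1 + C2*x)*exp(5*x).
Try w_p = A*exp(x). Substituting into the equation and dividing by exp(x) gives A = 7/16, so w_p = 7*exp(x)/16.
General solution: w = 7*exp(x)/16 + C1*exp(5*x) + C2*x*exp(5*x).
Apply the initial conditions: w(0) = 7/16 + C1 = 5 and w'(0) = 7/16 + C2 + 5*C1 = 4. Solving gives C1 = 73/16, C2 = -77/4.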